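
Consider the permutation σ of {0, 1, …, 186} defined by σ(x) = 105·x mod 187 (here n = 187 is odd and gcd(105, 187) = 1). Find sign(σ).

Start at x=93: 93 → 41 → 4 → 46 → 155 → 6 → 69 → … (one orbit).
Cycle lengths of π_105 on ℤ/187ℤ: [80, 80, 16, 10, 1]; 5 cycles in total.
With 5 cycles on 187 points, sign = (−1)^{187−5} = +1.

+1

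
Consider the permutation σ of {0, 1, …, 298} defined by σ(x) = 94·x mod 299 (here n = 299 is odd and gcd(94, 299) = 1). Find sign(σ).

+1

Orbit of 289 under x↦94x: [289, 256, 144, 81, 139, 209, 211]… (length divides ord_299(94)).
The orbit structure of x ↦ 94x mod 299: 15 orbits of sizes [33, 33, 33, 33, 33, 33, 33, 33, 11, 11, 3, 3, 3, 3, 1].
sign(π) = (−1)^{n − #cycles} = (−1)^{299−15} = (−1)^284 = +1.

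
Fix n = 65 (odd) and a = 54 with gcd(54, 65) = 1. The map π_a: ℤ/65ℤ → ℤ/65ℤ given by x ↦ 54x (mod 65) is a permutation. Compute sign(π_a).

-1

Trace 61: π^k(61) = [61, 44, 36, 59, 1, 54, 56] for k=0..6.
Cycle type of π: 12×5 + 2×2 + 1; total 8 cycles.
65 − 8 = 57 transpositions; sign(π) = (−1)^57 = -1.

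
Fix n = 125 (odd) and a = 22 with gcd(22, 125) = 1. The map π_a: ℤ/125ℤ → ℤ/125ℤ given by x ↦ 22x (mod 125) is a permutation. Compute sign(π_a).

Start at x=58: 58 → 26 → 72 → 84 → 98 → 31 → 57 → … (one orbit).
4 cycles of lengths [100, 20, 4, 1].
Σ(ℓ_i−1) = 125−4 = 121; sign = (−1)^121 = -1.

-1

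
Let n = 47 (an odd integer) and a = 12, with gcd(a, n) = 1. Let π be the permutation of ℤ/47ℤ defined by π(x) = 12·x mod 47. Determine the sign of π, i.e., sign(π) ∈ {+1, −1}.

+1

Start at x=8: 8 → 2 → 24 → 6 → 25 → 18 → 28 → … (one orbit).
3 cycles of lengths [23, 23, 1].
Σ(ℓ_i−1) = 47−3 = 44; sign = (−1)^44 = +1.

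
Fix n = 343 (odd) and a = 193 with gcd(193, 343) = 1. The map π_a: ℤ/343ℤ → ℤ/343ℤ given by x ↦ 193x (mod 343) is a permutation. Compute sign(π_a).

Trace 197: π^k(197) = [197, 291, 254, 316, 277, 296, 190] for k=0..6.
Cycle type of π: 147×2 + 21×2 + 3×2 + 1; total 7 cycles.
343 − 7 = 336 transpositions; sign(π) = (−1)^336 = +1.

+1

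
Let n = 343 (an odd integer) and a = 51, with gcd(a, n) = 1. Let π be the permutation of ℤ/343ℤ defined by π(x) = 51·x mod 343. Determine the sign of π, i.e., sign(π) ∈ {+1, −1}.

+1

Orbit of 212 under x↦51x: [212, 179, 211, 128, 11, 218, 142]… (length divides ord_343(51)).
Cycle type of π: 147×2 + 21×2 + 3×2 + 1; total 7 cycles.
Σ(ℓ_i−1) = 343−7 = 336; sign = (−1)^336 = +1.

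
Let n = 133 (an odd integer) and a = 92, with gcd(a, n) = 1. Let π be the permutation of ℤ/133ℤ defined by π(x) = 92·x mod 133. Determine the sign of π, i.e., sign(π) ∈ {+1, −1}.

Start at x=36: 36 → 120 → 1 → 92 → 85 → 106 → 43 → … (one orbit).
Cycle lengths of π_92 on ℤ/133ℤ: [9, 9, 9, 9, 9, 9, 9, 9, 9, 9, 9, 9, 9, 9, 1, 1, 1, 1, 1, 1, 1]; 21 cycles in total.
sign(π) = (−1)^{n − #cycles} = (−1)^{133−21} = (−1)^112 = +1.
Zolotarev: (92|133) = +1, matching the cycle-count sign.

+1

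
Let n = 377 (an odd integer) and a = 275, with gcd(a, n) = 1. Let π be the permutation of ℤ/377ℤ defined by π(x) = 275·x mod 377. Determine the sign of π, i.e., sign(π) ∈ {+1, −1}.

+1

Start at x=121: 121 → 99 → 81 → 32 → 129 → 37 → 373 → … (one orbit).
7 cycles of lengths [84, 84, 84, 84, 28, 12, 1].
n − c = 377 − 7 = 370; sign = (−1)^370 = +1.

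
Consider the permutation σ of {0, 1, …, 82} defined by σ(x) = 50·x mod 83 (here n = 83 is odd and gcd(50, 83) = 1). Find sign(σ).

Trace 76: π^k(76) = [76, 65, 13, 69, 47, 26, 55] for k=0..6.
Cycle lengths of π_50 on ℤ/83ℤ: [82, 1]; 2 cycles in total.
With 2 cycles on 83 points, sign = (−1)^{83−2} = -1.
(50|83)_J = -1 (Zolotarev's lemma cross-check).

-1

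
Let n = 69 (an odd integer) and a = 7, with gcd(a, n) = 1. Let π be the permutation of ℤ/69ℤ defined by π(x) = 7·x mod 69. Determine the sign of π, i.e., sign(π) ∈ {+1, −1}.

Start at x=22: 22 → 16 → 43 → 25 → 37 → 52 → 19 → … (one orbit).
6 cycles of lengths [22, 22, 22, 1, 1, 1].
n − c = 69 − 6 = 63; sign = (−1)^63 = -1.
Via Zolotarev, sign(π_{7}) = (7|69) = -1.

-1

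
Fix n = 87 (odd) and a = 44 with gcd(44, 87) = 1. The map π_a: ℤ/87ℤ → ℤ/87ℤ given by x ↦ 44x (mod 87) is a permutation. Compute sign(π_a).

+1

Start at x=44: 44 → 22 → 11 → 49 → 68 → 34 → 17 → … (one orbit).
5 cycles of lengths [28, 28, 28, 2, 1].
sign(π) = (−1)^{n − #cycles} = (−1)^{87−5} = (−1)^82 = +1.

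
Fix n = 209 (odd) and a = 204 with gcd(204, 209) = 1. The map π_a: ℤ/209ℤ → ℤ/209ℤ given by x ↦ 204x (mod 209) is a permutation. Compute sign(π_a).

+1

Trace 104: π^k(104) = [104, 107, 92, 167, 1, 204, 25] for k=0..6.
5 cycles of lengths [90, 90, 18, 10, 1].
209 − 5 = 204 transpositions; sign(π) = (−1)^204 = +1.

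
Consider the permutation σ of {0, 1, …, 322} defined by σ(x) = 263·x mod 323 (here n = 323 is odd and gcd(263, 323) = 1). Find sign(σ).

Trace 206: π^k(206) = [206, 237, 315, 157, 270, 273, 93] for k=0..6.
Cycle type of π: 72×4 + 9×2 + 8×2 + 1; total 9 cycles.
323 − 9 = 314 transpositions; sign(π) = (−1)^314 = +1.

+1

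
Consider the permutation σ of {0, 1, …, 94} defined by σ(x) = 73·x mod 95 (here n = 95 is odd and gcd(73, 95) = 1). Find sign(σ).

Orbit of 47 under x↦73x: [47, 11, 43, 4, 7, 36, 63]… (length divides ord_95(73)).
Cycle type of π: 36×2 + 9×2 + 4 + 1; total 6 cycles.
95 − 6 = 89 transpositions; sign(π) = (−1)^89 = -1.
Via Zolotarev, sign(π_{73}) = (73|95) = -1.

-1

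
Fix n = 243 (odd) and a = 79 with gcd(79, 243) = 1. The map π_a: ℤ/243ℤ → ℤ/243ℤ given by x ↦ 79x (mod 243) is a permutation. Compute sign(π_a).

+1

Trace 43: π^k(43) = [43, 238, 91, 142, 40, 1, 79] for k=0..6.
Decompose π into cycles: lengths [81, 81, 27, 27, 9, 9, 3, 3, 1, 1, 1] (11 cycles, including the fixed point 0).
With 11 cycles on 243 points, sign = (−1)^{243−11} = +1.
Via Zolotarev, sign(π_{79}) = (79|243) = +1.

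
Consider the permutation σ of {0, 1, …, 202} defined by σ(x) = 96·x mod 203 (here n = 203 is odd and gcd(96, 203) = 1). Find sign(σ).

Orbit of 78 under x↦96x: [78, 180, 25, 167, 198, 129, 1]… (length divides ord_203(96)).
Cycle lengths of π_96 on ℤ/203ℤ: [42, 42, 42, 42, 14, 14, 6, 1]; 8 cycles in total.
Σ(ℓ_i−1) = 203−8 = 195; sign = (−1)^195 = -1.

-1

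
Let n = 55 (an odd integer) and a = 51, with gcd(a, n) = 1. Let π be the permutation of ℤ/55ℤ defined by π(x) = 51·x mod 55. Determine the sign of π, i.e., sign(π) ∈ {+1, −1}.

Start at x=6: 6 → 31 → 41 → 1 → 51 → 16 → 46 → … (one orbit).
The orbit structure of x ↦ 51x mod 55: 10 orbits of sizes [10, 10, 10, 10, 10, 1, 1, 1, 1, 1].
sign(π) = (−1)^{n − #cycles} = (−1)^{55−10} = (−1)^45 = -1.

-1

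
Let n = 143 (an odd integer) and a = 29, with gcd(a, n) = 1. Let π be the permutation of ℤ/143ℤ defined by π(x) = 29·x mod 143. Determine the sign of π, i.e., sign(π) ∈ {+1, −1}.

-1

Start at x=53: 53 → 107 → 100 → 40 → 16 → 35 → 14 → … (one orbit).
Decompose π into cycles: lengths [30, 30, 30, 30, 10, 3, 3, 3, 3, 1] (10 cycles, including the fixed point 0).
With 10 cycles on 143 points, sign = (−1)^{143−10} = -1.
(29|143)_J = -1 (Zolotarev's lemma cross-check).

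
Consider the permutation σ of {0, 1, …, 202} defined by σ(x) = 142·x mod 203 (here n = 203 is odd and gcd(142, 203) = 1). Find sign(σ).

-1

Trace 74: π^k(74) = [74, 155, 86, 32, 78, 114, 151] for k=0..6.
Cycle lengths of π_142 on ℤ/203ℤ: [84, 84, 28, 3, 3, 1]; 6 cycles in total.
n − c = 203 − 6 = 197; sign = (−1)^197 = -1.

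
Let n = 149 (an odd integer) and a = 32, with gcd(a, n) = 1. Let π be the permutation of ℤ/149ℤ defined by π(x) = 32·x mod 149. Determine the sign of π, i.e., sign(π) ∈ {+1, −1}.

-1

Orbit of 18 under x↦32x: [18, 129, 105, 82, 91, 81, 59]… (length divides ord_149(32)).
2 cycles of lengths [148, 1].
2 cycles on 149: each ℓ→(−1)^(ℓ−1), product (−1)^147 = -1.
The Jacobi symbol (32|149) = -1 (Zolotarev) agrees.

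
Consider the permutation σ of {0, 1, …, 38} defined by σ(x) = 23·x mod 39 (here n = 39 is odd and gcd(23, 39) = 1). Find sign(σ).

-1

Orbit of 22 under x↦23x: [22, 38, 16, 17, 1, 23]… (length divides ord_39(23)).
Decompose π into cycles: lengths [6, 6, 6, 6, 6, 6, 2, 1] (8 cycles, including the fixed point 0).
39 − 8 = 31 transpositions; sign(π) = (−1)^31 = -1.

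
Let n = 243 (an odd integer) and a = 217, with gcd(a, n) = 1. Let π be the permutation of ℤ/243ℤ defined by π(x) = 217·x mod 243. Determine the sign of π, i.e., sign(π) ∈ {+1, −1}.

+1

Trace 109: π^k(109) = [109, 82, 55, 28, 1, 217, 190] for k=0..6.
Cycle type of π: 9×18 + 3×18 + 1×27; total 63 cycles.
sign(π) = (−1)^{n − #cycles} = (−1)^{243−63} = (−1)^180 = +1.
(217|243)_J = +1 (Zolotarev's lemma cross-check).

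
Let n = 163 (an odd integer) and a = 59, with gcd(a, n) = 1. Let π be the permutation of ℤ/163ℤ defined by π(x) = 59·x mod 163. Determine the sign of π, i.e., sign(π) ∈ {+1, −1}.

-1

Orbit of 104 under x↦59x: [104, 105, 1, 59, 58, 162]… (length divides ord_163(59)).
Cycle lengths of π_59 on ℤ/163ℤ: [6, 6, 6, 6, 6, 6, 6, 6, 6, 6, 6, 6, 6, 6, 6, 6, 6, 6, 6, 6, 6, 6, 6, 6, 6, 6, 6, 1]; 28 cycles in total.
28 cycles on 163: each ℓ→(−1)^(ℓ−1), product (−1)^135 = -1.
(59|163)_J = -1 (Zolotarev's lemma cross-check).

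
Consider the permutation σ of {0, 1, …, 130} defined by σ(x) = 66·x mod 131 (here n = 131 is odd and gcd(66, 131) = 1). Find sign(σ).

Orbit of 107 under x↦66x: [107, 119, 125, 128, 64, 32, 16]… (length divides ord_131(66)).
2 cycles of lengths [130, 1].
Σ(ℓ_i−1) = 131−2 = 129; sign = (−1)^129 = -1.
(66|131)_J = -1 (Zolotarev's lemma cross-check).

-1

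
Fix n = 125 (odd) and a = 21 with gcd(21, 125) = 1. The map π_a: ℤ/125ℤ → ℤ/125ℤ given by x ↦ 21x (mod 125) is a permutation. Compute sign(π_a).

Trace 51: π^k(51) = [51, 71, 116, 61, 31, 26, 46] for k=0..6.
13 cycles of lengths [25, 25, 25, 25, 5, 5, 5, 5, 1, 1, 1, 1, 1].
Σ(ℓ_i−1) = 125−13 = 112; sign = (−1)^112 = +1.

+1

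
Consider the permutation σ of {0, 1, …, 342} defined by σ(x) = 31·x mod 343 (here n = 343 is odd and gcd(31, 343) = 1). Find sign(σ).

-1

Start at x=165: 165 → 313 → 99 → 325 → 128 → 195 → 214 → … (one orbit).
Cycle type of π: 42×7 + 6×8 + 1; total 16 cycles.
With 16 cycles on 343 points, sign = (−1)^{343−16} = -1.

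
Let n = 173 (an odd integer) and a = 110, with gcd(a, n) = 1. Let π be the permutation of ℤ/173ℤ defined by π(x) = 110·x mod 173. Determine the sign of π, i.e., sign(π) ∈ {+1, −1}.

Orbit of 6 under x↦110x: [6, 141, 113, 147, 81, 87, 55]… (length divides ord_173(110)).
Cycle lengths of π_110 on ℤ/173ℤ: [172, 1]; 2 cycles in total.
n − c = 173 − 2 = 171; sign = (−1)^171 = -1.

-1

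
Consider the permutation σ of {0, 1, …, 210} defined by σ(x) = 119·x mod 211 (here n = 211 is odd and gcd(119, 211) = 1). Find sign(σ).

Start at x=13: 13 → 70 → 101 → 203 → 103 → 19 → 151 → … (one orbit).
Decompose π into cycles: lengths [105, 105, 1] (3 cycles, including the fixed point 0).
sign(π) = (−1)^{n − #cycles} = (−1)^{211−3} = (−1)^208 = +1.
The Jacobi symbol (119|211) = +1 (Zolotarev) agrees.

+1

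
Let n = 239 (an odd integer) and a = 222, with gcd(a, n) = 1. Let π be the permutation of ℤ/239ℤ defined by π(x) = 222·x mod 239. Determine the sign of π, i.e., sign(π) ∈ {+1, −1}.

-1

Start at x=141: 141 → 232 → 119 → 128 → 214 → 186 → 184 → … (one orbit).
Cycle type of π: 238 + 1; total 2 cycles.
239 − 2 = 237 transpositions; sign(π) = (−1)^237 = -1.
The Jacobi symbol (222|239) = -1 (Zolotarev) agrees.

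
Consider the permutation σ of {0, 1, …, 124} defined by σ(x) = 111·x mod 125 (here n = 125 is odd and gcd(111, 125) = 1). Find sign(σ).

Trace 96: π^k(96) = [96, 31, 66, 76, 61, 21, 81] for k=0..6.
π_111 has 13 disjoint cycles with lengths [25, 25, 25, 25, 5, 5, 5, 5, 1, 1, 1, 1, 1] on {0,…,124}.
125 − 13 = 112 transpositions; sign(π) = (−1)^112 = +1.
(111|125)_J = +1 (Zolotarev's lemma cross-check).

+1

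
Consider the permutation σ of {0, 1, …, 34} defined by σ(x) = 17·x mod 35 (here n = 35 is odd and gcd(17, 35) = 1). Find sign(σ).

Orbit of 27 under x↦17x: [27, 4, 33, 1, 17, 9, 13]… (length divides ord_35(17)).
Decompose π into cycles: lengths [12, 12, 6, 4, 1] (5 cycles, including the fixed point 0).
Σ(ℓ_i−1) = 35−5 = 30; sign = (−1)^30 = +1.
Zolotarev: (17|35) = +1, matching the cycle-count sign.

+1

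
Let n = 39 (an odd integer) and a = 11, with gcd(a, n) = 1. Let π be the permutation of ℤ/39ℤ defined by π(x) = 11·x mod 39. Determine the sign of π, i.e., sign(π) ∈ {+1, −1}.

Trace 5: π^k(5) = [5, 16, 20, 25, 2, 22, 8] for k=0..6.
Cycle lengths of π_11 on ℤ/39ℤ: [12, 12, 12, 2, 1]; 5 cycles in total.
Σ(ℓ_i−1) = 39−5 = 34; sign = (−1)^34 = +1.
Via Zolotarev, sign(π_{11}) = (11|39) = +1.

+1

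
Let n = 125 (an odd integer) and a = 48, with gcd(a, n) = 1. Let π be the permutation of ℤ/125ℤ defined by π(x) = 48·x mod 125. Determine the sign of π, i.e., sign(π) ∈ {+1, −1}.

Start at x=83: 83 → 109 → 107 → 11 → 28 → 94 → 12 → … (one orbit).
The orbit structure of x ↦ 48x mod 125: 4 orbits of sizes [100, 20, 4, 1].
With 4 cycles on 125 points, sign = (−1)^{125−4} = -1.
Via Zolotarev, sign(π_{48}) = (48|125) = -1.

-1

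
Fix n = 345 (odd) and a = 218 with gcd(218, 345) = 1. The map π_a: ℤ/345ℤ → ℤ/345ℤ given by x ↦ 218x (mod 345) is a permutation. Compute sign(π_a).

Trace 332: π^k(332) = [332, 271, 83, 154, 107, 211, 113] for k=0..6.
π_218 has 14 disjoint cycles with lengths [44, 44, 44, 44, 44, 44, 22, 22, 22, 4, 4, 4, 2, 1] on {0,…,344}.
n − c = 345 − 14 = 331; sign = (−1)^331 = -1.

-1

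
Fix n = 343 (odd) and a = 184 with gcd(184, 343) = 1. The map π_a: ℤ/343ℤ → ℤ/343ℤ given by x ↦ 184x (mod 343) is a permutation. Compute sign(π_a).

+1

Orbit of 233 under x↦184x: [233, 340, 134, 303, 186, 267, 79]… (length divides ord_343(184)).
Cycle lengths of π_184 on ℤ/343ℤ: [147, 147, 21, 21, 3, 3, 1]; 7 cycles in total.
7 cycles on 343: each ℓ→(−1)^(ℓ−1), product (−1)^336 = +1.
Via Zolotarev, sign(π_{184}) = (184|343) = +1.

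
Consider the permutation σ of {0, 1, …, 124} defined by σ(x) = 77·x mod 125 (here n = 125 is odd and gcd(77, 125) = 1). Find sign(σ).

Orbit of 68 under x↦77x: [68, 111, 47, 119, 38, 51, 52]… (length divides ord_125(77)).
π_77 has 4 disjoint cycles with lengths [100, 20, 4, 1] on {0,…,124}.
4 cycles on 125: each ℓ→(−1)^(ℓ−1), product (−1)^121 = -1.

-1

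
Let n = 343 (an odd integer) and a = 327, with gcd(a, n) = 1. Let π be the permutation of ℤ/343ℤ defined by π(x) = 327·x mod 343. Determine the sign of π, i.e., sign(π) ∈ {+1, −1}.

-1

Start at x=319: 319 → 41 → 30 → 206 → 134 → 257 → 4 → … (one orbit).
4 cycles of lengths [294, 42, 6, 1].
Σ(ℓ_i−1) = 343−4 = 339; sign = (−1)^339 = -1.
The Jacobi symbol (327|343) = -1 (Zolotarev) agrees.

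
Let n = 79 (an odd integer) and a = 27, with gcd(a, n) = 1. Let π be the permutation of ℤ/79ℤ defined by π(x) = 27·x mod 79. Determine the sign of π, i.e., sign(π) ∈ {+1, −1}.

Start at x=22: 22 → 41 → 1 → 27 → 18 → 12 → 8 → … (one orbit).
The orbit structure of x ↦ 27x mod 79: 4 orbits of sizes [26, 26, 26, 1].
sign(π) = (−1)^{n − #cycles} = (−1)^{79−4} = (−1)^75 = -1.
Via Zolotarev, sign(π_{27}) = (27|79) = -1.

-1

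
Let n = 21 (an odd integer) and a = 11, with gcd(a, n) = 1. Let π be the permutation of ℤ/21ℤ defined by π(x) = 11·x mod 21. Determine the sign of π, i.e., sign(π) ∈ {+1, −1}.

Orbit of 2 under x↦11x: [2, 1, 11, 16, 8, 4]… (length divides ord_21(11)).
The orbit structure of x ↦ 11x mod 21: 6 orbits of sizes [6, 6, 3, 3, 2, 1].
6 cycles on 21: each ℓ→(−1)^(ℓ−1), product (−1)^15 = -1.
The Jacobi symbol (11|21) = -1 (Zolotarev) agrees.

-1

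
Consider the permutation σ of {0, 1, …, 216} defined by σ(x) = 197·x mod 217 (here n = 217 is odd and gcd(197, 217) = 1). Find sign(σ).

-1

Trace 113: π^k(113) = [113, 127, 64, 22, 211, 120, 204] for k=0..6.
Cycle type of π: 30×7 + 1×7; total 14 cycles.
sign(π) = (−1)^{n − #cycles} = (−1)^{217−14} = (−1)^203 = -1.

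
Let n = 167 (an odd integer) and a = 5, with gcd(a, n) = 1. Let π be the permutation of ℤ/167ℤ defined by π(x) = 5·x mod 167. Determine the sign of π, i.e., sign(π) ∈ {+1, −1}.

-1

Trace 80: π^k(80) = [80, 66, 163, 147, 67, 1, 5] for k=0..6.
Cycle lengths of π_5 on ℤ/167ℤ: [166, 1]; 2 cycles in total.
2 cycles on 167: each ℓ→(−1)^(ℓ−1), product (−1)^165 = -1.
Zolotarev: (5|167) = -1, matching the cycle-count sign.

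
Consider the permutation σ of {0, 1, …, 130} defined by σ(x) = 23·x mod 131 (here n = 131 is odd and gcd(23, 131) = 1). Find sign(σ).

-1

Orbit of 29 under x↦23x: [29, 12, 14, 60, 70, 38, 88]… (length divides ord_131(23)).
π_23 has 2 disjoint cycles with lengths [130, 1] on {0,…,130}.
sign(π) = (−1)^{n − #cycles} = (−1)^{131−2} = (−1)^129 = -1.
The Jacobi symbol (23|131) = -1 (Zolotarev) agrees.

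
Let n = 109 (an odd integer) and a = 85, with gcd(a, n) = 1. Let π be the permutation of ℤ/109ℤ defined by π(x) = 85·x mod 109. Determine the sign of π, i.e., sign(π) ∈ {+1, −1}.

-1

Orbit of 89 under x↦85x: [89, 44, 34, 56, 73, 101, 83]… (length divides ord_109(85)).
π_85 has 2 disjoint cycles with lengths [108, 1] on {0,…,108}.
2 cycles on 109: each ℓ→(−1)^(ℓ−1), product (−1)^107 = -1.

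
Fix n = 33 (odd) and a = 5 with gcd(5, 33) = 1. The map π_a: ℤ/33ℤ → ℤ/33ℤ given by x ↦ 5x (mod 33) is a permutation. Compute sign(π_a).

-1

Orbit of 14 under x↦5x: [14, 4, 20, 1, 5, 25, 26]… (length divides ord_33(5)).
6 cycles of lengths [10, 10, 5, 5, 2, 1].
6 cycles on 33: each ℓ→(−1)^(ℓ−1), product (−1)^27 = -1.
Check: (5/33) = -1 by Zolotarev.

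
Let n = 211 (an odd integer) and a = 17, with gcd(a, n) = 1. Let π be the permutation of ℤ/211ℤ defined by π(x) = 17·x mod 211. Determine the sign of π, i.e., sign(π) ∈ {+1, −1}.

-1

Trace 15: π^k(15) = [15, 44, 115, 56, 108, 148, 195] for k=0..6.
π_17 has 2 disjoint cycles with lengths [210, 1] on {0,…,210}.
n − c = 211 − 2 = 209; sign = (−1)^209 = -1.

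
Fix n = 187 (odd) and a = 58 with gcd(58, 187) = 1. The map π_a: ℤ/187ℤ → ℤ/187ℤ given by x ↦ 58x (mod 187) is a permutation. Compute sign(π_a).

Orbit of 168 under x↦58x: [168, 20, 38, 147, 111, 80, 152]… (length divides ord_187(58)).
Decompose π into cycles: lengths [80, 80, 16, 5, 5, 1] (6 cycles, including the fixed point 0).
sign(π) = (−1)^{n − #cycles} = (−1)^{187−6} = (−1)^181 = -1.

-1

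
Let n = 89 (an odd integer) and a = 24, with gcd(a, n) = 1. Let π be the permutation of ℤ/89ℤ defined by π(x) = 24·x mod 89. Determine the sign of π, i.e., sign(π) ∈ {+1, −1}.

Trace 8: π^k(8) = [8, 14, 69, 54, 50, 43, 53] for k=0..6.
2 cycles of lengths [88, 1].
n − c = 89 − 2 = 87; sign = (−1)^87 = -1.
Zolotarev: (24|89) = -1, matching the cycle-count sign.

-1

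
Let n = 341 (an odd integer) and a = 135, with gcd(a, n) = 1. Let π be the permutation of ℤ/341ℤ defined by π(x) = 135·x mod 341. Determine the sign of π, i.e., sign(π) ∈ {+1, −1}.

-1

Start at x=254: 254 → 190 → 75 → 236 → 147 → 67 → 179 → … (one orbit).
π_135 has 14 disjoint cycles with lengths [30, 30, 30, 30, 30, 30, 30, 30, 30, 30, 30, 5, 5, 1] on {0,…,340}.
14 cycles on 341: each ℓ→(−1)^(ℓ−1), product (−1)^327 = -1.
(135|341)_J = -1 (Zolotarev's lemma cross-check).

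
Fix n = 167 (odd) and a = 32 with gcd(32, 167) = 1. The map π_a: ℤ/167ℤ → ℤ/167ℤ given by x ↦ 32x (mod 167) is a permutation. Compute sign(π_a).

+1

Start at x=7: 7 → 57 → 154 → 85 → 48 → 33 → 54 → … (one orbit).
Cycle lengths of π_32 on ℤ/167ℤ: [83, 83, 1]; 3 cycles in total.
167 − 3 = 164 transpositions; sign(π) = (−1)^164 = +1.
(32|167)_J = +1 (Zolotarev's lemma cross-check).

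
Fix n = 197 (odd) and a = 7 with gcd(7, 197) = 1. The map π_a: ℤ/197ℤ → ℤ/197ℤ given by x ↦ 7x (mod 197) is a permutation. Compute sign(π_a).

+1

Orbit of 134 under x↦7x: [134, 150, 65, 61, 33, 34, 41]… (length divides ord_197(7)).
The orbit structure of x ↦ 7x mod 197: 3 orbits of sizes [98, 98, 1].
Σ(ℓ_i−1) = 197−3 = 194; sign = (−1)^194 = +1.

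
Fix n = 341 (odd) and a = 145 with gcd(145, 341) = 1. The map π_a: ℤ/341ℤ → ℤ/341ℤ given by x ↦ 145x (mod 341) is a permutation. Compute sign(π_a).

Orbit of 174 under x↦145x: [174, 337, 102, 127, 1, 145, 224]… (length divides ord_341(145)).
π_145 has 13 disjoint cycles with lengths [30, 30, 30, 30, 30, 30, 30, 30, 30, 30, 30, 10, 1] on {0,…,340}.
sign(π) = (−1)^{n − #cycles} = (−1)^{341−13} = (−1)^328 = +1.
The Jacobi symbol (145|341) = +1 (Zolotarev) agrees.

+1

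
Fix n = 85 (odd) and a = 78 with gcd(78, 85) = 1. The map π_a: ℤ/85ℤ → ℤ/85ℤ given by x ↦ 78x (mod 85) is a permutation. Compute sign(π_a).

+1

Start at x=21: 21 → 23 → 9 → 22 → 16 → 58 → 19 → … (one orbit).
Decompose π into cycles: lengths [16, 16, 16, 16, 16, 4, 1] (7 cycles, including the fixed point 0).
7 cycles on 85: each ℓ→(−1)^(ℓ−1), product (−1)^78 = +1.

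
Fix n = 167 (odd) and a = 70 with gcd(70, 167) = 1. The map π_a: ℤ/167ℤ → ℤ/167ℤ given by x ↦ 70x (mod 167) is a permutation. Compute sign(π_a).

-1

Orbit of 150 under x↦70x: [150, 146, 33, 139, 44, 74, 3]… (length divides ord_167(70)).
Cycle lengths of π_70 on ℤ/167ℤ: [166, 1]; 2 cycles in total.
167 − 2 = 165 transpositions; sign(π) = (−1)^165 = -1.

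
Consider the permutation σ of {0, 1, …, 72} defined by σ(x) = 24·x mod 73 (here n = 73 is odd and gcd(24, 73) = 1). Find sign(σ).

Trace 9: π^k(9) = [9, 70, 1, 24, 65, 27, 64] for k=0..6.
7 cycles of lengths [12, 12, 12, 12, 12, 12, 1].
n − c = 73 − 7 = 66; sign = (−1)^66 = +1.

+1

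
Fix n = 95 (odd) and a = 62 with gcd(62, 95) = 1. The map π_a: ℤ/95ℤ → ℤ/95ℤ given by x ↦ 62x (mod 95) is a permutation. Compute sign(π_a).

-1

Trace 68: π^k(68) = [68, 36, 47, 64, 73, 61, 77] for k=0..6.
The orbit structure of x ↦ 62x mod 95: 6 orbits of sizes [36, 36, 9, 9, 4, 1].
Σ(ℓ_i−1) = 95−6 = 89; sign = (−1)^89 = -1.
Zolotarev: (62|95) = -1, matching the cycle-count sign.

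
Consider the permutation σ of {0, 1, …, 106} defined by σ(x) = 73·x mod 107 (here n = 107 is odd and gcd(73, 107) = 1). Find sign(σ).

-1

Trace 106: π^k(106) = [106, 34, 21, 35, 94, 14, 59] for k=0..6.
Cycle lengths of π_73 on ℤ/107ℤ: [106, 1]; 2 cycles in total.
With 2 cycles on 107 points, sign = (−1)^{107−2} = -1.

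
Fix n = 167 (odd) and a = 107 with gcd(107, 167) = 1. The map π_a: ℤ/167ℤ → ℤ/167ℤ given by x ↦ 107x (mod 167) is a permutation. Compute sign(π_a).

Orbit of 33 under x↦107x: [33, 24, 63, 61, 14, 162, 133]… (length divides ord_167(107)).
Cycle lengths of π_107 on ℤ/167ℤ: [83, 83, 1]; 3 cycles in total.
3 cycles on 167: each ℓ→(−1)^(ℓ−1), product (−1)^164 = +1.
Via Zolotarev, sign(π_{107}) = (107|167) = +1.

+1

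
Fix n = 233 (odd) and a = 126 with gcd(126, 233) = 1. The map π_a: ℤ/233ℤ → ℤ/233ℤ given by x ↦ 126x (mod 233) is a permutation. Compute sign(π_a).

+1

Orbit of 204 under x↦126x: [204, 74, 4, 38, 128, 51, 135]… (length divides ord_233(126)).
9 cycles of lengths [29, 29, 29, 29, 29, 29, 29, 29, 1].
sign(π) = (−1)^{n − #cycles} = (−1)^{233−9} = (−1)^224 = +1.
Zolotarev: (126|233) = +1, matching the cycle-count sign.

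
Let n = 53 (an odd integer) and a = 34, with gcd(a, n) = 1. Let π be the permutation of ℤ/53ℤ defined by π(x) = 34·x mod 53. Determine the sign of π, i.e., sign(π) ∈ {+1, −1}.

Orbit of 15 under x↦34x: [15, 33, 9, 41, 16, 14, 52]… (length divides ord_53(34)).
π_34 has 2 disjoint cycles with lengths [52, 1] on {0,…,52}.
Σ(ℓ_i−1) = 53−2 = 51; sign = (−1)^51 = -1.

-1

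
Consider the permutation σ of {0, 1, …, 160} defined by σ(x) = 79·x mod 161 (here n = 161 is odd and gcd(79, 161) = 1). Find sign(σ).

-1

Trace 86: π^k(86) = [86, 32, 113, 72, 53, 1, 79] for k=0..6.
π_79 has 6 disjoint cycles with lengths [66, 66, 22, 3, 3, 1] on {0,…,160}.
n − c = 161 − 6 = 155; sign = (−1)^155 = -1.
Via Zolotarev, sign(π_{79}) = (79|161) = -1.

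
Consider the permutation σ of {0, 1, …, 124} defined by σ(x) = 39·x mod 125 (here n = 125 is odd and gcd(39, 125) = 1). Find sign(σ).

+1

Start at x=31: 31 → 84 → 26 → 14 → 46 → 44 → 91 → … (one orbit).
Decompose π into cycles: lengths [50, 50, 10, 10, 2, 2, 1] (7 cycles, including the fixed point 0).
125 − 7 = 118 transpositions; sign(π) = (−1)^118 = +1.
Check: (39/125) = +1 by Zolotarev.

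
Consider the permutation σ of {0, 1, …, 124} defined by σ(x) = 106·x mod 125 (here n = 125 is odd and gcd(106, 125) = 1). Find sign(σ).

+1

Start at x=41: 41 → 96 → 51 → 31 → 36 → 66 → 121 → … (one orbit).
13 cycles of lengths [25, 25, 25, 25, 5, 5, 5, 5, 1, 1, 1, 1, 1].
Σ(ℓ_i−1) = 125−13 = 112; sign = (−1)^112 = +1.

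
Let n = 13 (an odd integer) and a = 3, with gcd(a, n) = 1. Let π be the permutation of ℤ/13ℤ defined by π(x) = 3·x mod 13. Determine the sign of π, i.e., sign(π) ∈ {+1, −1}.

+1

Trace 9: π^k(9) = [9, 1, 3] for k=0..2.
Decompose π into cycles: lengths [3, 3, 3, 3, 1] (5 cycles, including the fixed point 0).
n − c = 13 − 5 = 8; sign = (−1)^8 = +1.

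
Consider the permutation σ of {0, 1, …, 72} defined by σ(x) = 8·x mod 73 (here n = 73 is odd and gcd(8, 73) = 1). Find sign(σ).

Start at x=64: 64 → 1 → 8 → 64 (one orbit).
Cycle lengths of π_8 on ℤ/73ℤ: [3, 3, 3, 3, 3, 3, 3, 3, 3, 3, 3, 3, 3, 3, 3, 3, 3, 3, 3, 3, 3, 3, 3, 3, 1]; 25 cycles in total.
Σ(ℓ_i−1) = 73−25 = 48; sign = (−1)^48 = +1.

+1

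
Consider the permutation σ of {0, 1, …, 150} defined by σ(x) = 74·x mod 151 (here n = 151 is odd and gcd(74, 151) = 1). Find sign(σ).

Trace 88: π^k(88) = [88, 19, 47, 5, 68, 49, 2] for k=0..6.
Cycle type of π: 75×2 + 1; total 3 cycles.
3 cycles on 151: each ℓ→(−1)^(ℓ−1), product (−1)^148 = +1.

+1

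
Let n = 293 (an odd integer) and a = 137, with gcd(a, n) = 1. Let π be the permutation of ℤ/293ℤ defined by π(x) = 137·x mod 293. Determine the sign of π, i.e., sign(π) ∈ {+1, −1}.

Orbit of 137 under x↦137x: [137, 17, 278, 289, 38, 225, 60]… (length divides ord_293(137)).
Decompose π into cycles: lengths [73, 73, 73, 73, 1] (5 cycles, including the fixed point 0).
n − c = 293 − 5 = 288; sign = (−1)^288 = +1.
(137|293)_J = +1 (Zolotarev's lemma cross-check).

+1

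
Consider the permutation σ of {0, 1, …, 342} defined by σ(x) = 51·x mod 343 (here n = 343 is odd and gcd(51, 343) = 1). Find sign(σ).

+1

Start at x=44: 44 → 186 → 225 → 156 → 67 → 330 → 23 → … (one orbit).
Decompose π into cycles: lengths [147, 147, 21, 21, 3, 3, 1] (7 cycles, including the fixed point 0).
With 7 cycles on 343 points, sign = (−1)^{343−7} = +1.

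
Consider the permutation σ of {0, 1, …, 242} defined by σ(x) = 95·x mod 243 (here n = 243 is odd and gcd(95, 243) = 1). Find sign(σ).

Orbit of 83 under x↦95x: [83, 109, 149, 61, 206, 130, 200]… (length divides ord_243(95)).
π_95 has 6 disjoint cycles with lengths [162, 54, 18, 6, 2, 1] on {0,…,242}.
With 6 cycles on 243 points, sign = (−1)^{243−6} = -1.
(95|243)_J = -1 (Zolotarev's lemma cross-check).

-1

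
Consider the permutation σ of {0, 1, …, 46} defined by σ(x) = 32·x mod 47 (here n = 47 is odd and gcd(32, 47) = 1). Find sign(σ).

Orbit of 42 under x↦32x: [42, 28, 3, 2, 17, 27, 18]… (length divides ord_47(32)).
Decompose π into cycles: lengths [23, 23, 1] (3 cycles, including the fixed point 0).
47 − 3 = 44 transpositions; sign(π) = (−1)^44 = +1.
Via Zolotarev, sign(π_{32}) = (32|47) = +1.

+1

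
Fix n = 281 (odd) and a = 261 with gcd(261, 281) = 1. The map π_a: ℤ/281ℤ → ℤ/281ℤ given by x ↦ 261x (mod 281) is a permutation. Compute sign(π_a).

Trace 228: π^k(228) = [228, 217, 156, 252, 18, 202, 175] for k=0..6.
π_261 has 3 disjoint cycles with lengths [140, 140, 1] on {0,…,280}.
sign(π) = (−1)^{n − #cycles} = (−1)^{281−3} = (−1)^278 = +1.

+1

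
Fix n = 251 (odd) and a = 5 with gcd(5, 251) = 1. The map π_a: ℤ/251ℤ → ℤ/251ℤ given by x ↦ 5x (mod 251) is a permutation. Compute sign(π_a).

Trace 100: π^k(100) = [100, 249, 241, 201, 1, 5, 25] for k=0..6.
Cycle lengths of π_5 on ℤ/251ℤ: [25, 25, 25, 25, 25, 25, 25, 25, 25, 25, 1]; 11 cycles in total.
Σ(ℓ_i−1) = 251−11 = 240; sign = (−1)^240 = +1.
Via Zolotarev, sign(π_{5}) = (5|251) = +1.

+1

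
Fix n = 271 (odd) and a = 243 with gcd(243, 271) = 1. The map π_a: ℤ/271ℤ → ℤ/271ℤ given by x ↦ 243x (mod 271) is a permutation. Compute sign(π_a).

-1

Start at x=270: 270 → 28 → 29 → 1 → 243 → 242 → 270 (one orbit).
Decompose π into cycles: lengths [6, 6, 6, 6, 6, 6, 6, 6, 6, 6, 6, 6, 6, 6, 6, 6, 6, 6, 6, 6, 6, 6, 6, 6, 6, 6, 6, 6, 6, 6, 6, 6, 6, 6, 6, 6, 6, 6, 6, 6, 6, 6, 6, 6, 6, 1] (46 cycles, including the fixed point 0).
46 cycles on 271: each ℓ→(−1)^(ℓ−1), product (−1)^225 = -1.
Check: (243/271) = -1 by Zolotarev.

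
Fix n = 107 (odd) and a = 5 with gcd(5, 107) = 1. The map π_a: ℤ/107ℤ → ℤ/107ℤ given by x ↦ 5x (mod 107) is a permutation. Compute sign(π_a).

-1

Trace 87: π^k(87) = [87, 7, 35, 68, 19, 95, 47] for k=0..6.
Decompose π into cycles: lengths [106, 1] (2 cycles, including the fixed point 0).
Σ(ℓ_i−1) = 107−2 = 105; sign = (−1)^105 = -1.
(5|107)_J = -1 (Zolotarev's lemma cross-check).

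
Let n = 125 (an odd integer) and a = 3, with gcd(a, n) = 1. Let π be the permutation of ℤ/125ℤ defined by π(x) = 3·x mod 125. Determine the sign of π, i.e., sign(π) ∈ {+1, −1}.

Trace 108: π^k(108) = [108, 74, 97, 41, 123, 119, 107] for k=0..6.
4 cycles of lengths [100, 20, 4, 1].
With 4 cycles on 125 points, sign = (−1)^{125−4} = -1.
Check: (3/125) = -1 by Zolotarev.

-1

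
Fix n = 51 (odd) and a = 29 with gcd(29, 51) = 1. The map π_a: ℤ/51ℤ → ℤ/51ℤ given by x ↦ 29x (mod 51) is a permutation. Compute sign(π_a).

+1

Start at x=23: 23 → 4 → 14 → 49 → 44 → 1 → 29 → … (one orbit).
Cycle type of π: 16×3 + 2 + 1; total 5 cycles.
n − c = 51 − 5 = 46; sign = (−1)^46 = +1.
Check: (29/51) = +1 by Zolotarev.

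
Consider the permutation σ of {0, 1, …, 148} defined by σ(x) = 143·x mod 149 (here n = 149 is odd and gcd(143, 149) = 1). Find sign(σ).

+1

Orbit of 24 under x↦143x: [24, 5, 119, 31, 112, 73, 9]… (length divides ord_149(143)).
3 cycles of lengths [74, 74, 1].
149 − 3 = 146 transpositions; sign(π) = (−1)^146 = +1.
Zolotarev: (143|149) = +1, matching the cycle-count sign.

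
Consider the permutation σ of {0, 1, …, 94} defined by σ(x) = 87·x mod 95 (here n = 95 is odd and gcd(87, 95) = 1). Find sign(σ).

-1

Orbit of 68 under x↦87x: [68, 26, 77, 49, 83, 1, 87]… (length divides ord_95(87)).
Cycle lengths of π_87 on ℤ/95ℤ: [12, 12, 12, 12, 12, 12, 4, 3, 3, 3, 3, 3, 3, 1]; 14 cycles in total.
95 − 14 = 81 transpositions; sign(π) = (−1)^81 = -1.
Check: (87/95) = -1 by Zolotarev.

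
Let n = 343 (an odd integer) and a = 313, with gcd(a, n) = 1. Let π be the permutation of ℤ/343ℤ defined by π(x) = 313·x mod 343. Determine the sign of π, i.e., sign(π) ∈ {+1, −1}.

-1

Orbit of 177 under x↦313x: [177, 178, 148, 19, 116, 293, 128]… (length divides ord_343(313)).
Cycle lengths of π_313 on ℤ/343ℤ: [42, 42, 42, 42, 42, 42, 42, 6, 6, 6, 6, 6, 6, 6, 6, 1]; 16 cycles in total.
sign(π) = (−1)^{n − #cycles} = (−1)^{343−16} = (−1)^327 = -1.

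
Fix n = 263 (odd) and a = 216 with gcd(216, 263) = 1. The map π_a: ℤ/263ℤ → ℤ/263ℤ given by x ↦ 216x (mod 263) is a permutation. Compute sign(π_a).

Trace 6: π^k(6) = [6, 244, 104, 109, 137, 136, 183] for k=0..6.
Cycle lengths of π_216 on ℤ/263ℤ: [131, 131, 1]; 3 cycles in total.
With 3 cycles on 263 points, sign = (−1)^{263−3} = +1.

+1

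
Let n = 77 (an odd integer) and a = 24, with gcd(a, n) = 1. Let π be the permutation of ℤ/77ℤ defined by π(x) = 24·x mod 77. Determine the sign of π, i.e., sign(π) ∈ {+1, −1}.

+1

Start at x=23: 23 → 13 → 4 → 19 → 71 → 10 → 9 → … (one orbit).
π_24 has 5 disjoint cycles with lengths [30, 30, 10, 6, 1] on {0,…,76}.
5 cycles on 77: each ℓ→(−1)^(ℓ−1), product (−1)^72 = +1.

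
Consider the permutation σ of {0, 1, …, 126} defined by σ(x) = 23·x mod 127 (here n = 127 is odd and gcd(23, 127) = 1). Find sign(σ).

Orbit of 84 under x↦23x: [84, 27, 113, 59, 87, 96, 49]… (length divides ord_127(23)).
2 cycles of lengths [126, 1].
With 2 cycles on 127 points, sign = (−1)^{127−2} = -1.

-1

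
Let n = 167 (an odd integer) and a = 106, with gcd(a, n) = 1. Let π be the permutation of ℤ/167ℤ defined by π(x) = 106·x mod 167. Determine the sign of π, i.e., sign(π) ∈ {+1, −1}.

Orbit of 74 under x↦106x: [74, 162, 138, 99, 140, 144, 67]… (length divides ord_167(106)).
Decompose π into cycles: lengths [166, 1] (2 cycles, including the fixed point 0).
2 cycles on 167: each ℓ→(−1)^(ℓ−1), product (−1)^165 = -1.

-1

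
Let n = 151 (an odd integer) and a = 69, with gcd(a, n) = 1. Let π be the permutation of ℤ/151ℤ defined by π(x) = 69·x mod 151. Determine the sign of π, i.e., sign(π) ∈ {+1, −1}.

Start at x=11: 11 → 4 → 125 → 18 → 34 → 81 → 2 → … (one orbit).
Decompose π into cycles: lengths [75, 75, 1] (3 cycles, including the fixed point 0).
n − c = 151 − 3 = 148; sign = (−1)^148 = +1.
Zolotarev: (69|151) = +1, matching the cycle-count sign.

+1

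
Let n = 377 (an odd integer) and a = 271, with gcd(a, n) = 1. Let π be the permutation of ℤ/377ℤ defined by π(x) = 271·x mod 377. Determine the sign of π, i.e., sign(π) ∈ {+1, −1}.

Orbit of 215 under x↦271x: [215, 207, 301, 139, 346, 270, 32]… (length divides ord_377(271)).
Cycle lengths of π_271 on ℤ/377ℤ: [84, 84, 84, 84, 28, 12, 1]; 7 cycles in total.
n − c = 377 − 7 = 370; sign = (−1)^370 = +1.
Zolotarev: (271|377) = +1, matching the cycle-count sign.

+1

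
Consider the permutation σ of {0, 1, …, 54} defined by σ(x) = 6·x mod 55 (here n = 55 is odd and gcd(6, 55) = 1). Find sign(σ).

-1

Trace 51: π^k(51) = [51, 31, 21, 16, 41, 26, 46] for k=0..6.
π_6 has 10 disjoint cycles with lengths [10, 10, 10, 10, 10, 1, 1, 1, 1, 1] on {0,…,54}.
10 cycles on 55: each ℓ→(−1)^(ℓ−1), product (−1)^45 = -1.
Zolotarev: (6|55) = -1, matching the cycle-count sign.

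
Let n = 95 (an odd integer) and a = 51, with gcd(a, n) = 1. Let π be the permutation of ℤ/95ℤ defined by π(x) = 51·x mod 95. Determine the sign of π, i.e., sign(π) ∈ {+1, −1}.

-1

Trace 6: π^k(6) = [6, 21, 26, 91, 81, 46, 66] for k=0..6.
Cycle type of π: 18×5 + 1×5; total 10 cycles.
n − c = 95 − 10 = 85; sign = (−1)^85 = -1.
Check: (51/95) = -1 by Zolotarev.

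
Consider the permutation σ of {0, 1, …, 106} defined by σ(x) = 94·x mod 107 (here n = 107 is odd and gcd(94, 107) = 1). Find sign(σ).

Trace 45: π^k(45) = [45, 57, 8, 3, 68, 79, 43] for k=0..6.
The orbit structure of x ↦ 94x mod 107: 2 orbits of sizes [106, 1].
107 − 2 = 105 transpositions; sign(π) = (−1)^105 = -1.
(94|107)_J = -1 (Zolotarev's lemma cross-check).

-1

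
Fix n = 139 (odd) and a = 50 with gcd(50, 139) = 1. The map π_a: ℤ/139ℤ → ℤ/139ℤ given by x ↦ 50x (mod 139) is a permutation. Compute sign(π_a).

Start at x=38: 38 → 93 → 63 → 92 → 13 → 94 → 113 → … (one orbit).
Decompose π into cycles: lengths [138, 1] (2 cycles, including the fixed point 0).
With 2 cycles on 139 points, sign = (−1)^{139−2} = -1.

-1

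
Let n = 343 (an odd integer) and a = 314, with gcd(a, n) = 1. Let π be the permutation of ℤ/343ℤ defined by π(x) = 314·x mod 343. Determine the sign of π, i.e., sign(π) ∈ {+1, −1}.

-1

Start at x=335: 335 → 232 → 132 → 288 → 223 → 50 → 265 → … (one orbit).
10 cycles of lengths [98, 98, 98, 14, 14, 14, 2, 2, 2, 1].
n − c = 343 − 10 = 333; sign = (−1)^333 = -1.
(314|343)_J = -1 (Zolotarev's lemma cross-check).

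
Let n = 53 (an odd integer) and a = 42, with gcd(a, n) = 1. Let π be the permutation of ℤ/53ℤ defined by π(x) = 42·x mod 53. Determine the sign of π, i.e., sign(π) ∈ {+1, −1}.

+1

Start at x=46: 46 → 24 → 1 → 42 → 15 → 47 → 13 → … (one orbit).
Cycle lengths of π_42 on ℤ/53ℤ: [13, 13, 13, 13, 1]; 5 cycles in total.
53 − 5 = 48 transpositions; sign(π) = (−1)^48 = +1.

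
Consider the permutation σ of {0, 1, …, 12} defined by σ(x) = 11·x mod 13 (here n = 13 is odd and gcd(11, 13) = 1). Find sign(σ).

-1

Orbit of 4 under x↦11x: [4, 5, 3, 7, 12, 2, 9]… (length divides ord_13(11)).
Decompose π into cycles: lengths [12, 1] (2 cycles, including the fixed point 0).
Σ(ℓ_i−1) = 13−2 = 11; sign = (−1)^11 = -1.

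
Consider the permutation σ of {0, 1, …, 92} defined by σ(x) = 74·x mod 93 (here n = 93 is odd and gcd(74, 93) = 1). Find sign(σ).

Orbit of 68 under x↦74x: [68, 10, 89, 76, 44, 1, 74]… (length divides ord_93(74)).
The orbit structure of x ↦ 74x mod 93: 5 orbits of sizes [30, 30, 30, 2, 1].
5 cycles on 93: each ℓ→(−1)^(ℓ−1), product (−1)^88 = +1.
The Jacobi symbol (74|93) = +1 (Zolotarev) agrees.

+1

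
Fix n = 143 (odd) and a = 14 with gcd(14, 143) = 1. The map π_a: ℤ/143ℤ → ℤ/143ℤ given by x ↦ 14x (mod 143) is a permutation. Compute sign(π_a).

Trace 1: π^k(1) = [1, 14, 53, 27, 92] for k=0..4.
Decompose π into cycles: lengths [5, 5, 5, 5, 5, 5, 5, 5, 5, 5, 5, 5, 5, 5, 5, 5, 5, 5, 5, 5, 5, 5, 5, 5, 5, 5, 1, 1, 1, 1, 1, 1, 1, 1, 1, 1, 1, 1, 1] (39 cycles, including the fixed point 0).
With 39 cycles on 143 points, sign = (−1)^{143−39} = +1.
The Jacobi symbol (14|143) = +1 (Zolotarev) agrees.

+1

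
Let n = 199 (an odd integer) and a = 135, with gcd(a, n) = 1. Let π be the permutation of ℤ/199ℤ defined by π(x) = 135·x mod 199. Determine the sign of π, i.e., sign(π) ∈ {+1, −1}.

-1

Start at x=92: 92 → 82 → 125 → 159 → 172 → 136 → 52 → … (one orbit).
Cycle lengths of π_135 on ℤ/199ℤ: [66, 66, 66, 1]; 4 cycles in total.
n − c = 199 − 4 = 195; sign = (−1)^195 = -1.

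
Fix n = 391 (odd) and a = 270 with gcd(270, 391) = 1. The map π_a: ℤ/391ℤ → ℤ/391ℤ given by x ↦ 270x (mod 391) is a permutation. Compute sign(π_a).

Orbit of 55 under x↦270x: [55, 383, 186, 172, 302, 212, 154]… (length divides ord_391(270)).
Cycle lengths of π_270 on ℤ/391ℤ: [88, 88, 88, 88, 22, 8, 8, 1]; 8 cycles in total.
sign(π) = (−1)^{n − #cycles} = (−1)^{391−8} = (−1)^383 = -1.
Check: (270/391) = -1 by Zolotarev.

-1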